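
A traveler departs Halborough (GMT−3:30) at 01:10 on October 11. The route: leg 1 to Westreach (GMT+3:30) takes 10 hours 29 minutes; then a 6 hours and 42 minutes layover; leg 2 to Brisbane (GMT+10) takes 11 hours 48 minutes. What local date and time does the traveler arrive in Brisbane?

Convert departure to UTC: 01:10 + 3:30 = 04:40 UTC on Oct 11.
Add 10 hours and 29 minutes leg 1 → 15:09 UTC.
Add 6 hours 42 minutes layover in Westreach → 21:51 UTC.
Add 11 hours and 48 minutes leg 2 → 09:39 UTC (Oct 12).
Brisbane is UTC+10:00, so local arrival = 09:39 + 10:00 = 19:39 on Oct 12.

19:39 on Oct 12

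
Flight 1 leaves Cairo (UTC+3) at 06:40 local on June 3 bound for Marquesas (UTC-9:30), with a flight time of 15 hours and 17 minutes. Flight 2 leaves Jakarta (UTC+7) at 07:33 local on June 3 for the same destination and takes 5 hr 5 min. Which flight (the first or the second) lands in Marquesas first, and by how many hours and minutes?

Flight 1 in UTC: 06:40 − 3:00 = 03:40 on Jun 3.
+15 hours 17 minutes → arrive 18:57 UTC on Jun 3.
Flight 2 in UTC: 07:33 − 7:00 = 00:33 on Jun 3.
+5 hours and 5 minutes → arrive 05:38 UTC on Jun 3.
Flight 2 lands earlier by 13 hours 19 minutes.

the second, by 13 hours 19 minutes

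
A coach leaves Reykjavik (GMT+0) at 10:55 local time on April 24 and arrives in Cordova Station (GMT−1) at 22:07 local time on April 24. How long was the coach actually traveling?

Departure is already UTC: 10:55 on Apr 24.
Arrival in UTC: 22:07 + 1:00 = 23:07 on Apr 24.
Elapsed = 23:07 − 10:55 = 12 hours 12 minutes.

12 hours 12 minutes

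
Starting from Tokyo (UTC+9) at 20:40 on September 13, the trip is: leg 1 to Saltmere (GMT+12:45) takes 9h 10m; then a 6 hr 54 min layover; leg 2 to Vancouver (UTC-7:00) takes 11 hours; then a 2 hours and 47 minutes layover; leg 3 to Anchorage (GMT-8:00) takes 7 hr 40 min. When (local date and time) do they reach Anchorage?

17:11 on Sep 14

Convert departure to UTC: 20:40 − 9:00 = 11:40 UTC on Sep 13.
Add 9 hours 10 minutes leg 1 → 20:50 UTC.
Add 6 hours 54 minutes layover in Saltmere → 03:44 UTC (Sep 14).
Add 11 hours leg 2 → 14:44 UTC.
Add 2 hours 47 minutes layover in Vancouver → 17:31 UTC.
Add 7 hours and 40 minutes leg 3 → 01:11 UTC (Sep 15).
Anchorage is UTC−8:00, so local arrival = 01:11 − 8:00 = 17:11 on Sep 14.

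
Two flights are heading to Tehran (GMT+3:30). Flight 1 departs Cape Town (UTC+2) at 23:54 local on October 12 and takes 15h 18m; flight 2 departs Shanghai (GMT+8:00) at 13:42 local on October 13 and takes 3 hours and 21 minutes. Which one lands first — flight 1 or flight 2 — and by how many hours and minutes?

Flight 1 in UTC: 23:54 − 2:00 = 21:54 on Oct 12.
+15 hours and 18 minutes → arrive 13:12 UTC on Oct 13.
Flight 2 in UTC: 13:42 − 8:00 = 05:42 on Oct 13.
+3 hours 21 minutes → arrive 09:03 UTC on Oct 13.
Flight 2 lands earlier by 4 hours 9 minutes.

the second, by 4 hours 9 minutes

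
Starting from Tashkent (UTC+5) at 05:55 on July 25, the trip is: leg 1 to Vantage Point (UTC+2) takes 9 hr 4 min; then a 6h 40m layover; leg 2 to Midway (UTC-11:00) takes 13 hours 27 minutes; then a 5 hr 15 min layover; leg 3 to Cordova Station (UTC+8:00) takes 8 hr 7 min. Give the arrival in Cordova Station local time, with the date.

Convert departure to UTC: 05:55 − 5:00 = 00:55 UTC on Jul 25.
Add 9 hours and 4 minutes leg 1 → 09:59 UTC.
Add 6 hours 40 minutes layover in Vantage Point → 16:39 UTC.
Add 13 hours 27 minutes leg 2 → 06:06 UTC (Jul 26).
Add 5 hours 15 minutes layover in Midway → 11:21 UTC.
Add 8 hours and 7 minutes leg 3 → 19:28 UTC.
Cordova Station is UTC+8:00, so local arrival = 19:28 + 8:00 = 03:28 on Jul 27.

03:28 on July 27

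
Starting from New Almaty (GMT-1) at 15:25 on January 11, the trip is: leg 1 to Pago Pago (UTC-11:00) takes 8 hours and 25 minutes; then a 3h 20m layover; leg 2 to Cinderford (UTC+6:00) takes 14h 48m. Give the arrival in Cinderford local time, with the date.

Convert departure to UTC: 15:25 + 1:00 = 16:25 UTC on Jan 11.
Add 8 hours 25 minutes leg 1 → 00:50 UTC (Jan 12).
Add 3 hours and 20 minutes layover in Pago Pago → 04:10 UTC.
Add 14 hours and 48 minutes leg 2 → 18:58 UTC.
Cinderford is UTC+6:00, so local arrival = 18:58 + 6:00 = 00:58 on Jan 13.

00:58 on January 13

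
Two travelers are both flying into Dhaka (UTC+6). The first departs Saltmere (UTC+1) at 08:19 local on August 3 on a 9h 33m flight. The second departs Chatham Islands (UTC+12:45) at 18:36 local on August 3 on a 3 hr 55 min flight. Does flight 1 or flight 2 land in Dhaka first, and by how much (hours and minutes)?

the second, by 7 hours 6 minutes

Flight 1 in UTC: 08:19 − 1:00 = 07:19 on Aug 3.
+9 hours and 33 minutes → arrive 16:52 UTC on Aug 3.
Flight 2 in UTC: 18:36 − 12:45 = 05:51 on Aug 3.
+3 hours and 55 minutes → arrive 09:46 UTC on Aug 3.
Flight 2 lands earlier by 7 hours 6 minutes.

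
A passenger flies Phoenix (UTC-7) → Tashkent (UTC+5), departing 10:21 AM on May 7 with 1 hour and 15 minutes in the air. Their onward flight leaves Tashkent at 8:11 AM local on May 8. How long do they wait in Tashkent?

Convert departure to UTC: 10:21 AM + 7:00 = 5:21 PM UTC on May 7.
Add 1 hour 15 minutes flight time → 6:36 PM UTC.
Tashkent is UTC+5:00, so local arrival = 6:36 PM + 5:00 = 11:36 PM on May 7.
Layover = 8:11 AM − 11:36 PM (+1 day) = 8 hours 35 minutes.

8 hours 35 minutes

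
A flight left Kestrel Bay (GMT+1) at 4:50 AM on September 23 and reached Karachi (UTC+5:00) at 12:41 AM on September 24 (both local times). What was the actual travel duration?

Departure in UTC: 4:50 AM − 1:00 = 3:50 AM on Sep 23.
Arrival in UTC: 12:41 AM − 5:00 = 7:41 PM on Sep 23.
Elapsed = 7:41 PM − 3:50 AM = 15 hours 51 minutes.

15 hours 51 minutes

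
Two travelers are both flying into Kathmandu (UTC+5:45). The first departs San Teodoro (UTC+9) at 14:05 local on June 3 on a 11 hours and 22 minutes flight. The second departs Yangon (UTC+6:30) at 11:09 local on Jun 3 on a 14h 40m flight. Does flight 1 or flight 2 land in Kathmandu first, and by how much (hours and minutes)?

the first, by 2 hours 52 minutes

Flight 1 in UTC: 14:05 − 9:00 = 05:05 on Jun 3.
+11 hours and 22 minutes → arrive 16:27 UTC on Jun 3.
Flight 2 in UTC: 11:09 − 6:30 = 04:39 on Jun 3.
+14 hours 40 minutes → arrive 19:19 UTC on Jun 3.
Flight 1 lands earlier by 2 hours 52 minutes.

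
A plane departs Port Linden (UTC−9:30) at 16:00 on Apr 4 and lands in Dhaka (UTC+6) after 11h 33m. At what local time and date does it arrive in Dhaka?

Convert departure to UTC: 16:00 + 9:30 = 01:30 UTC on Apr 5.
Add 11 hours and 33 minutes travel time → 13:03 UTC.
Dhaka is UTC+6:00, so local arrival = 13:03 + 6:00 = 19:03 on Apr 5.

19:03 on April 5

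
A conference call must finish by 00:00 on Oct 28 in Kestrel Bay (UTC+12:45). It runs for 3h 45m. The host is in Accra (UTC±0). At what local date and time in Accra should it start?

Target end time in UTC: 00:00 − 12:45 = 11:15 on Oct 27.
Subtract 3 hours 45 minutes → start 07:30 UTC on Oct 27.
Accra is UTC+0, so start is 07:30 on Oct 27.

07:30 on October 27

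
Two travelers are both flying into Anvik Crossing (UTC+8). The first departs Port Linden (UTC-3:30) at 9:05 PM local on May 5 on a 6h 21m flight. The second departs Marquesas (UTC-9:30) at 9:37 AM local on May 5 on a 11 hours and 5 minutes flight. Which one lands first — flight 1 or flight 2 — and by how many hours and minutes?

Flight 1 in UTC: 9:05 PM + 3:30 = 12:35 AM on May 6.
+6 hours 21 minutes → arrive 6:56 AM UTC on May 6.
Flight 2 in UTC: 9:37 AM + 9:30 = 7:07 PM on May 5.
+11 hours and 5 minutes → arrive 6:12 AM UTC on May 6.
Flight 2 lands earlier by 44 minutes.

the second, by 44 minutes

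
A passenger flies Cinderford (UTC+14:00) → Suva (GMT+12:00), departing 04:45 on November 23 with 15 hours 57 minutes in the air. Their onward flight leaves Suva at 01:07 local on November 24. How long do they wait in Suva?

Convert departure to UTC: 04:45 − 14:00 = 14:45 UTC on Nov 22.
Add 15 hours 57 minutes flight time → 06:42 UTC (Nov 23).
Suva is UTC+12:00, so local arrival = 06:42 + 12:00 = 18:42 on Nov 23.
Layover = 01:07 − 18:42 (+1 day) = 6 hours 25 minutes.

6 hours 25 minutes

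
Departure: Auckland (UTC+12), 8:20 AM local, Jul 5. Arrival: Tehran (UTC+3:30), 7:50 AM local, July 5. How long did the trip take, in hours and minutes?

8 hours

Tehran is 8:30 behind Auckland.
Clock-face elapsed time (ignoring zones) is −30 minutes.
Actual elapsed = −30 minutes + 8:30 = 8 hours.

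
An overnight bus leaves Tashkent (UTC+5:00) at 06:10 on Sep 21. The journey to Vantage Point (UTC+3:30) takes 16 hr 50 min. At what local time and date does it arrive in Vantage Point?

21:30 on September 21

Convert departure to UTC: 06:10 − 5:00 = 01:10 UTC on Sep 21.
Add 16 hours and 50 minutes travel time → 18:00 UTC.
Vantage Point is UTC+3:30, so local arrival = 18:00 + 3:30 = 21:30 on Sep 21.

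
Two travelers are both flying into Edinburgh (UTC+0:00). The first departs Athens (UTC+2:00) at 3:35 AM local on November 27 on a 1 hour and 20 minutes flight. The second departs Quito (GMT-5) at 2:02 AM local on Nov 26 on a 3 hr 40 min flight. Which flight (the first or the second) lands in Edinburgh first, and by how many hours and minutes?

the second, by 16 hours 13 minutes

Flight 1 in UTC: 3:35 AM − 2:00 = 1:35 AM on Nov 27.
+1 hour and 20 minutes → arrive 2:55 AM UTC on Nov 27.
Flight 2 in UTC: 2:02 AM + 5:00 = 7:02 AM on Nov 26.
+3 hours 40 minutes → arrive 10:42 AM UTC on Nov 26.
Flight 2 lands earlier by 16 hours 13 minutes.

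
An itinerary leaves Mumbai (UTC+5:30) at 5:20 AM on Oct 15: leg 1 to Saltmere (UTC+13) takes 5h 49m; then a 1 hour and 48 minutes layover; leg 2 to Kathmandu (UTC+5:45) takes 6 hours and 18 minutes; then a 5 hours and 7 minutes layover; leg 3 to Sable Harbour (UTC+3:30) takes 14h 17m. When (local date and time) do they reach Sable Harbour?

12:39 PM on October 16

Convert departure to UTC: 5:20 AM − 5:30 = 11:50 PM UTC on Oct 14.
Add 5 hours 49 minutes leg 1 → 5:39 AM UTC (Oct 15).
Add 1 hour and 48 minutes layover in Saltmere → 7:27 AM UTC.
Add 6 hours 18 minutes leg 2 → 1:45 PM UTC.
Add 5 hours and 7 minutes layover in Kathmandu → 6:52 PM UTC.
Add 14 hours 17 minutes leg 3 → 9:09 AM UTC (Oct 16).
Sable Harbour is UTC+3:30, so local arrival = 9:09 AM + 3:30 = 12:39 PM on Oct 16.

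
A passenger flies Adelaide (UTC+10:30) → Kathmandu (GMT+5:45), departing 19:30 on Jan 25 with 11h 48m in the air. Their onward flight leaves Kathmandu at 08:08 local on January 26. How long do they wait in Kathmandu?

5 hours 35 minutes

Convert departure to UTC: 19:30 − 10:30 = 09:00 UTC on Jan 25.
Add 11 hours and 48 minutes flight time → 20:48 UTC.
Kathmandu is UTC+5:45, so local arrival = 20:48 + 5:45 = 02:33 on Jan 26.
Layover = 08:08 − 02:33 = 5 hours 35 minutes.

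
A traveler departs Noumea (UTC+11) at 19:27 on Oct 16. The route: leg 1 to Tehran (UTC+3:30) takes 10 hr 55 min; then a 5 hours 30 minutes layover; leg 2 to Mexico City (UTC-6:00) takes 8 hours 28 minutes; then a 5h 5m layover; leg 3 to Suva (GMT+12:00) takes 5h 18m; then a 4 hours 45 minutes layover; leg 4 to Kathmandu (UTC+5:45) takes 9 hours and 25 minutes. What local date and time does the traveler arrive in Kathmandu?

15:38 on October 18

Convert departure to UTC: 19:27 − 11:00 = 08:27 UTC on Oct 16.
Add 10 hours 55 minutes leg 1 → 19:22 UTC.
Add 5 hours 30 minutes layover in Tehran → 00:52 UTC (Oct 17).
Add 8 hours 28 minutes leg 2 → 09:20 UTC.
Add 5 hours 5 minutes layover in Mexico City → 14:25 UTC.
Add 5 hours 18 minutes leg 3 → 19:43 UTC.
Add 4 hours 45 minutes layover in Suva → 00:28 UTC (Oct 18).
Add 9 hours 25 minutes leg 4 → 09:53 UTC.
Kathmandu is UTC+5:45, so local arrival = 09:53 + 5:45 = 15:38 on Oct 18.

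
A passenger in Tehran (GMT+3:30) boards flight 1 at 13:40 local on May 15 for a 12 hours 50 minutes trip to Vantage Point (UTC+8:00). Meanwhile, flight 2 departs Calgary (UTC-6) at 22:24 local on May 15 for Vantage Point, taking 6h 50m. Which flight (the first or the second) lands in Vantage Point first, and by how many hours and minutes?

the first, by 12 hours 14 minutes

Flight 1 in UTC: 13:40 − 3:30 = 10:10 on May 15.
+12 hours and 50 minutes → arrive 23:00 UTC on May 15.
Flight 2 in UTC: 22:24 + 6:00 = 04:24 on May 16.
+6 hours 50 minutes → arrive 11:14 UTC on May 16.
Flight 1 lands earlier by 12 hours 14 minutes.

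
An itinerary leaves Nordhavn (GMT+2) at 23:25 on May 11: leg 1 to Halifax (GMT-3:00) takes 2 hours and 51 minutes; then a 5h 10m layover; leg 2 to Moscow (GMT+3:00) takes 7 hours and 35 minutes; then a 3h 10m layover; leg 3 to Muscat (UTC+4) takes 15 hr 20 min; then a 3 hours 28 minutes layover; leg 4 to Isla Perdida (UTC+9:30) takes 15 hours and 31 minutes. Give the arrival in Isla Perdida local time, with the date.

Convert departure to UTC: 23:25 − 2:00 = 21:25 UTC on May 11.
Add 2 hours and 51 minutes leg 1 → 00:16 UTC (May 12).
Add 5 hours 10 minutes layover in Halifax → 05:26 UTC.
Add 7 hours 35 minutes leg 2 → 13:01 UTC.
Add 3 hours 10 minutes layover in Moscow → 16:11 UTC.
Add 15 hours and 20 minutes leg 3 → 07:31 UTC (May 13).
Add 3 hours and 28 minutes layover in Muscat → 10:59 UTC.
Add 15 hours and 31 minutes leg 4 → 02:30 UTC (May 14).
Isla Perdida is UTC+9:30, so local arrival = 02:30 + 9:30 = 12:00 on May 14.

12:00 on May 14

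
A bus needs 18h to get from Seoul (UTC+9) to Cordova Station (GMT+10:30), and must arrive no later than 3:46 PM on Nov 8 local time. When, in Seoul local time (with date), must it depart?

8:16 PM on Nov 7

Target arrival in UTC: 3:46 PM − 10:30 = 5:16 AM on Nov 8.
Subtract 18 hours → departure 11:16 AM UTC on Nov 7.
Seoul is UTC+9:00: 11:16 AM + 9:00 = 8:16 PM on Nov 7.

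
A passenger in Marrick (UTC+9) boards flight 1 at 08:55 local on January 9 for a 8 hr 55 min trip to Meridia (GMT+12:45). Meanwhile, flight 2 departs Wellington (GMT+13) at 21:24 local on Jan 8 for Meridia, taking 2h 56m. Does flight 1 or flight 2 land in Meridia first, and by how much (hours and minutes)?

the second, by 21 hours 30 minutes

Flight 1 in UTC: 08:55 − 9:00 = 23:55 on Jan 8.
+8 hours and 55 minutes → arrive 08:50 UTC on Jan 9.
Flight 2 in UTC: 21:24 − 13:00 = 08:24 on Jan 8.
+2 hours and 56 minutes → arrive 11:20 UTC on Jan 8.
Flight 2 lands earlier by 21 hours 30 minutes.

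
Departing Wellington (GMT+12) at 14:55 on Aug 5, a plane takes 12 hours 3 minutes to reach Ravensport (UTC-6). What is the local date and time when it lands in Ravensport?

Convert departure to UTC: 14:55 − 12:00 = 02:55 UTC on Aug 5.
Add 12 hours and 3 minutes travel time → 14:58 UTC.
Ravensport is UTC−6:00, so local arrival = 14:58 − 6:00 = 08:58 on Aug 5.

08:58 on August 5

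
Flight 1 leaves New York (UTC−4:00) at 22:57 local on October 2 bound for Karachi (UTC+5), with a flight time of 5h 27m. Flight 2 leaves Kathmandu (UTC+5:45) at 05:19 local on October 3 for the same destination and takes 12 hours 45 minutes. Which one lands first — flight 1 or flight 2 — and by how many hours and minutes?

Flight 1 in UTC: 22:57 + 4:00 = 02:57 on Oct 3.
+5 hours 27 minutes → arrive 08:24 UTC on Oct 3.
Flight 2 in UTC: 05:19 − 5:45 = 23:34 on Oct 2.
+12 hours 45 minutes → arrive 12:19 UTC on Oct 3.
Flight 1 lands earlier by 3 hours 55 minutes.

the first, by 3 hours 55 minutes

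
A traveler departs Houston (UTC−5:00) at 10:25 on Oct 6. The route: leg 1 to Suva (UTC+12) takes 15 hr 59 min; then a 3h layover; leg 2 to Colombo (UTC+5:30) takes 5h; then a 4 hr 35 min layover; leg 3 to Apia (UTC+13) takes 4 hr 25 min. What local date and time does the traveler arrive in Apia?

13:24 on October 8

Convert departure to UTC: 10:25 + 5:00 = 15:25 UTC on Oct 6.
Add 15 hours 59 minutes leg 1 → 07:24 UTC (Oct 7).
Add 3 hours layover in Suva → 10:24 UTC.
Add 5 hours leg 2 → 15:24 UTC.
Add 4 hours and 35 minutes layover in Colombo → 19:59 UTC.
Add 4 hours and 25 minutes leg 3 → 00:24 UTC (Oct 8).
Apia is UTC+13:00, so local arrival = 00:24 + 13:00 = 13:24 on Oct 8.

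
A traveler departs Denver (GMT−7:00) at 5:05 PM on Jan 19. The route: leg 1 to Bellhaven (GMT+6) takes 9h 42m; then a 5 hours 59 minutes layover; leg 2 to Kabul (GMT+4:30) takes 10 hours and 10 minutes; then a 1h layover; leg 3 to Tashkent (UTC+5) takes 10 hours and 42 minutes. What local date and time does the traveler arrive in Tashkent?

6:38 PM on January 21

Convert departure to UTC: 5:05 PM + 7:00 = 12:05 AM UTC on Jan 20.
Add 9 hours 42 minutes leg 1 → 9:47 AM UTC.
Add 5 hours and 59 minutes layover in Bellhaven → 3:46 PM UTC.
Add 10 hours and 10 minutes leg 2 → 1:56 AM UTC (Jan 21).
Add 1 hour layover in Kabul → 2:56 AM UTC.
Add 10 hours 42 minutes leg 3 → 1:38 PM UTC.
Tashkent is UTC+5:00, so local arrival = 1:38 PM + 5:00 = 6:38 PM on Jan 21.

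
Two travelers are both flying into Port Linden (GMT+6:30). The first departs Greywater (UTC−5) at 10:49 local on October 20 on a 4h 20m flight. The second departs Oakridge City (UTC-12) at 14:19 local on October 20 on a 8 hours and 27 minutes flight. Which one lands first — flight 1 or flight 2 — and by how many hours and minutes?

Flight 1 in UTC: 10:49 + 5:00 = 15:49 on Oct 20.
+4 hours 20 minutes → arrive 20:09 UTC on Oct 20.
Flight 2 in UTC: 14:19 + 12:00 = 02:19 on Oct 21.
+8 hours 27 minutes → arrive 10:46 UTC on Oct 21.
Flight 1 lands earlier by 14 hours 37 minutes.

the first, by 14 hours 37 minutes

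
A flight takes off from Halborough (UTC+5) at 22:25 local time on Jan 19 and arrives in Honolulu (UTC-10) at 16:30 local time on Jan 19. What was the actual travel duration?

Departure in UTC: 22:25 − 5:00 = 17:25 on Jan 19.
Arrival in UTC: 16:30 + 10:00 = 02:30 on Jan 20.
Elapsed = 02:30 − 17:25 (+1 day) = 9 hours 5 minutes.

9 hours 5 minutes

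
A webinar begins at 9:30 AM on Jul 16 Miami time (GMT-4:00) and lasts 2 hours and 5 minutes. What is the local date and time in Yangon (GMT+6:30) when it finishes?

Convert start to UTC: 9:30 AM + 4:00 = 1:30 PM UTC on Jul 16.
Add 2 hours 5 minutes duration → 3:35 PM UTC.
Yangon is UTC+6:30, so local end time = 3:35 PM + 6:30 = 10:05 PM on Jul 16.

10:05 PM on July 16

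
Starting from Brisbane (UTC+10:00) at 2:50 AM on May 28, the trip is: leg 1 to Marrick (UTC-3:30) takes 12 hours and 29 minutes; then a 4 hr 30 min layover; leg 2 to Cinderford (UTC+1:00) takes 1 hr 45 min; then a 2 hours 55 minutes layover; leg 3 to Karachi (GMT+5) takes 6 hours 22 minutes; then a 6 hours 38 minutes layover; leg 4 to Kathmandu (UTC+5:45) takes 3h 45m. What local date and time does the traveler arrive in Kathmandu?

12:59 PM on May 29

Convert departure to UTC: 2:50 AM − 10:00 = 4:50 PM UTC on May 27.
Add 12 hours and 29 minutes leg 1 → 5:19 AM UTC (May 28).
Add 4 hours 30 minutes layover in Marrick → 9:49 AM UTC.
Add 1 hour and 45 minutes leg 2 → 11:34 AM UTC.
Add 2 hours 55 minutes layover in Cinderford → 2:29 PM UTC.
Add 6 hours 22 minutes leg 3 → 8:51 PM UTC.
Add 6 hours and 38 minutes layover in Karachi → 3:29 AM UTC (May 29).
Add 3 hours and 45 minutes leg 4 → 7:14 AM UTC.
Kathmandu is UTC+5:45, so local arrival = 7:14 AM + 5:45 = 12:59 PM on May 29.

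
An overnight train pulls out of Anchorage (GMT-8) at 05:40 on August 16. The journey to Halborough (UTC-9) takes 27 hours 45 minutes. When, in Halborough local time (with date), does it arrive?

Convert departure to UTC: 05:40 + 8:00 = 13:40 UTC on Aug 16.
Add 27 hours 45 minutes travel time → 17:25 UTC (Aug 17).
Halborough is UTC−9:00, so local arrival = 17:25 − 9:00 = 08:25 on Aug 17.

08:25 on August 17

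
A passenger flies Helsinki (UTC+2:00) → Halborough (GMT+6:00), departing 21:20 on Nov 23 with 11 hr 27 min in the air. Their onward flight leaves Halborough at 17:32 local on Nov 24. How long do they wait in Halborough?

4 hours 45 minutes

Convert departure to UTC: 21:20 − 2:00 = 19:20 UTC on Nov 23.
Add 11 hours and 27 minutes flight time → 06:47 UTC (Nov 24).
Halborough is UTC+6:00, so local arrival = 06:47 + 6:00 = 12:47 on Nov 24.
Layover = 17:32 − 12:47 = 4 hours 45 minutes.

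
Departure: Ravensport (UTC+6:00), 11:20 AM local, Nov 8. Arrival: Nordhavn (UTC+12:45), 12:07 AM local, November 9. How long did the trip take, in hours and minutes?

6 hours 2 minutes

Departure in UTC: 11:20 AM − 6:00 = 5:20 AM on Nov 8.
Arrival in UTC: 12:07 AM − 12:45 = 11:22 AM on Nov 8.
Elapsed = 11:22 AM − 5:20 AM = 6 hours 2 minutes.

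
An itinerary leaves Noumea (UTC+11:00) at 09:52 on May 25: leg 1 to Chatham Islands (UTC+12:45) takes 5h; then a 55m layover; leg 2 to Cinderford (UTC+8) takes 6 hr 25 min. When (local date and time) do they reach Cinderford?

Convert departure to UTC: 09:52 − 11:00 = 22:52 UTC on May 24.
Add 5 hours leg 1 → 03:52 UTC (May 25).
Add 55 minutes layover in Chatham Islands → 04:47 UTC.
Add 6 hours and 25 minutes leg 2 → 11:12 UTC.
Cinderford is UTC+8:00, so local arrival = 11:12 + 8:00 = 19:12 on May 25.

19:12 on May 25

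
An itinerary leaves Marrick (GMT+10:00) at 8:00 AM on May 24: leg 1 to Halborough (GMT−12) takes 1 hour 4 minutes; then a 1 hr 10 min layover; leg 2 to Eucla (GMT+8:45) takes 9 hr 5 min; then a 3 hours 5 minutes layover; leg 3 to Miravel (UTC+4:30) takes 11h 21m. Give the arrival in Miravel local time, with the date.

4:15 AM on May 25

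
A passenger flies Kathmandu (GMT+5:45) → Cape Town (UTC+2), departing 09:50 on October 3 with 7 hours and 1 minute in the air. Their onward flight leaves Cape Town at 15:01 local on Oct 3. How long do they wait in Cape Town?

Convert departure to UTC: 09:50 − 5:45 = 04:05 UTC on Oct 3.
Add 7 hours and 1 minute flight time → 11:06 UTC.
Cape Town is UTC+2:00, so local arrival = 11:06 + 2:00 = 13:06 on Oct 3.
Layover = 15:01 − 13:06 = 1 hour 55 minutes.

1 hour 55 minutes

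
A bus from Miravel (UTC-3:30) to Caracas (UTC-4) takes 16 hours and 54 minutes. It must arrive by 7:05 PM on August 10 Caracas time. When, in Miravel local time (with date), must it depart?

2:41 AM on August 10

Target arrival in UTC: 7:05 PM + 4:00 = 11:05 PM on Aug 10.
Subtract 16 hours and 54 minutes → departure 6:11 AM UTC on Aug 10.
Miravel is UTC−3:30: 6:11 AM − 3:30 = 2:41 AM on Aug 10.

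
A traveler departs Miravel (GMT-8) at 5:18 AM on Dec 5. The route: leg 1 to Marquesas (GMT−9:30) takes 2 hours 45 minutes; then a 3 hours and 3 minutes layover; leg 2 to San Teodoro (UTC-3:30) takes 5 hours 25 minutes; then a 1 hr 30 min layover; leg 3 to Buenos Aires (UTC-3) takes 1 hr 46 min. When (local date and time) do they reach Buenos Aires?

Convert departure to UTC: 5:18 AM + 8:00 = 1:18 PM UTC on Dec 5.
Add 2 hours and 45 minutes leg 1 → 4:03 PM UTC.
Add 3 hours and 3 minutes layover in Marquesas → 7:06 PM UTC.
Add 5 hours and 25 minutes leg 2 → 12:31 AM UTC (Dec 6).
Add 1 hour and 30 minutes layover in San Teodoro → 2:01 AM UTC.
Add 1 hour 46 minutes leg 3 → 3:47 AM UTC.
Buenos Aires is UTC−3:00, so local arrival = 3:47 AM − 3:00 = 12:47 AM on Dec 6.

12:47 AM on December 6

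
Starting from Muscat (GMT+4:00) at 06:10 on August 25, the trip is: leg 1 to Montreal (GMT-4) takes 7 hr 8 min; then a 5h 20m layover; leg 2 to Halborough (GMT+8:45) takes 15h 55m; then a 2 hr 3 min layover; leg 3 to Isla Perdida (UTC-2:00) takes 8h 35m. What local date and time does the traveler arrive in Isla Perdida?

15:11 on August 26

Convert departure to UTC: 06:10 − 4:00 = 02:10 UTC on Aug 25.
Add 7 hours 8 minutes leg 1 → 09:18 UTC.
Add 5 hours and 20 minutes layover in Montreal → 14:38 UTC.
Add 15 hours 55 minutes leg 2 → 06:33 UTC (Aug 26).
Add 2 hours and 3 minutes layover in Halborough → 08:36 UTC.
Add 8 hours 35 minutes leg 3 → 17:11 UTC.
Isla Perdida is UTC−2:00, so local arrival = 17:11 − 2:00 = 15:11 on Aug 26.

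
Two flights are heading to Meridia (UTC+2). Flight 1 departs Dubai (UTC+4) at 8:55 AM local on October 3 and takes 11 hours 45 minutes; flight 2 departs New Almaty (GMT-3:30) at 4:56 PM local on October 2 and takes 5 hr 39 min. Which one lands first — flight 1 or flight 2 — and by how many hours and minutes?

Flight 1 in UTC: 8:55 AM − 4:00 = 4:55 AM on Oct 3.
+11 hours and 45 minutes → arrive 4:40 PM UTC on Oct 3.
Flight 2 in UTC: 4:56 PM + 3:30 = 8:26 PM on Oct 2.
+5 hours 39 minutes → arrive 2:05 AM UTC on Oct 3.
Flight 2 lands earlier by 14 hours 35 minutes.

the second, by 14 hours 35 minutes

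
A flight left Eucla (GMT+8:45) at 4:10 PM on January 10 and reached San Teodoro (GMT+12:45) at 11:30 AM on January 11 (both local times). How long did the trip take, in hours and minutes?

Departure in UTC: 4:10 PM − 8:45 = 7:25 AM on Jan 10.
Arrival in UTC: 11:30 AM − 12:45 = 10:45 PM on Jan 10.
Elapsed = 10:45 PM − 7:25 AM = 15 hours 20 minutes.

15 hours 20 minutes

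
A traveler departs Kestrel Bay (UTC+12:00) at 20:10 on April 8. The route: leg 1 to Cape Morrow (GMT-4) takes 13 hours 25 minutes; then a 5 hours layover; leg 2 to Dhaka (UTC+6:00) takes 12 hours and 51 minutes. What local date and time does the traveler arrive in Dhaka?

21:26 on April 9

Convert departure to UTC: 20:10 − 12:00 = 08:10 UTC on Apr 8.
Add 13 hours 25 minutes leg 1 → 21:35 UTC.
Add 5 hours layover in Cape Morrow → 02:35 UTC (Apr 9).
Add 12 hours 51 minutes leg 2 → 15:26 UTC.
Dhaka is UTC+6:00, so local arrival = 15:26 + 6:00 = 21:26 on Apr 9.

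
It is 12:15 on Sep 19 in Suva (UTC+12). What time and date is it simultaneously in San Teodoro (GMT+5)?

05:15 on Sep 19

In UTC: 12:15 − 12:00 = 00:15 on Sep 19.
San Teodoro is UTC+5:00: 00:15 + 5:00 = 05:15 on Sep 19.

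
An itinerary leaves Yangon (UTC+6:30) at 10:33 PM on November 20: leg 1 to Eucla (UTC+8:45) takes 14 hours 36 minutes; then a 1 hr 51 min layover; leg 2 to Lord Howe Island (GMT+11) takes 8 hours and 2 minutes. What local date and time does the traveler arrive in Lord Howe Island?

Convert departure to UTC: 10:33 PM − 6:30 = 4:03 PM UTC on Nov 20.
Add 14 hours and 36 minutes leg 1 → 6:39 AM UTC (Nov 21).
Add 1 hour and 51 minutes layover in Eucla → 8:30 AM UTC.
Add 8 hours 2 minutes leg 2 → 4:32 PM UTC.
Lord Howe Island is UTC+11:00, so local arrival = 4:32 PM + 11:00 = 3:32 AM on Nov 22.

3:32 AM on November 22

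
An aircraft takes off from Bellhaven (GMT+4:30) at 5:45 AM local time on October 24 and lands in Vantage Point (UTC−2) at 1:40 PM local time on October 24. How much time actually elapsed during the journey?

14 hours 25 minutes

Departure in UTC: 5:45 AM − 4:30 = 1:15 AM on Oct 24.
Arrival in UTC: 1:40 PM + 2:00 = 3:40 PM on Oct 24.
Elapsed = 3:40 PM − 1:15 AM = 14 hours 25 minutes.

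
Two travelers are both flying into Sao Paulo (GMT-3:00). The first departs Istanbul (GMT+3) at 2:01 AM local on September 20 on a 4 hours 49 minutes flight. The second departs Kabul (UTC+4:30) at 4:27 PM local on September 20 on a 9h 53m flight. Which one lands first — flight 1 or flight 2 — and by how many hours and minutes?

Flight 1 in UTC: 2:01 AM − 3:00 = 11:01 PM on Sep 19.
+4 hours 49 minutes → arrive 3:50 AM UTC on Sep 20.
Flight 2 in UTC: 4:27 PM − 4:30 = 11:57 AM on Sep 20.
+9 hours and 53 minutes → arrive 9:50 PM UTC on Sep 20.
Flight 1 lands earlier by 18 hours.

the first, by 18 hours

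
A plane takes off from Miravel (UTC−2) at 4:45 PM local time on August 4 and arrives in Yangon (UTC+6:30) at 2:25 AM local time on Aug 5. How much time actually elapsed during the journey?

Departure in UTC: 4:45 PM + 2:00 = 6:45 PM on Aug 4.
Arrival in UTC: 2:25 AM − 6:30 = 7:55 PM on Aug 4.
Elapsed = 7:55 PM − 6:45 PM = 1 hour 10 minutes.

1 hour 10 minutes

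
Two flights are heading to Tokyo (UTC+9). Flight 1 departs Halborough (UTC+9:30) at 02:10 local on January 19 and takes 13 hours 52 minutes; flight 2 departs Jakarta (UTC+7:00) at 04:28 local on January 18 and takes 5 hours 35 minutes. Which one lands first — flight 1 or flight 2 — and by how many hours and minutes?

the second, by 27 hours 29 minutes

Flight 1 in UTC: 02:10 − 9:30 = 16:40 on Jan 18.
+13 hours 52 minutes → arrive 06:32 UTC on Jan 19.
Flight 2 in UTC: 04:28 − 7:00 = 21:28 on Jan 17.
+5 hours 35 minutes → arrive 03:03 UTC on Jan 18.
Flight 2 lands earlier by 27 hours 29 minutes.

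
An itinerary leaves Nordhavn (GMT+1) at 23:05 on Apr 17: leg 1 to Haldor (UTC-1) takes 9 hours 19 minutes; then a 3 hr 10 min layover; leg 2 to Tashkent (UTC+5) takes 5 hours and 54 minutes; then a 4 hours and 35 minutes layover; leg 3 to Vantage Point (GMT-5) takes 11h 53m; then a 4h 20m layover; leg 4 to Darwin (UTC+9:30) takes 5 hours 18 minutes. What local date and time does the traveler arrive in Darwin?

Convert departure to UTC: 23:05 − 1:00 = 22:05 UTC on Apr 17.
Add 9 hours and 19 minutes leg 1 → 07:24 UTC (Apr 18).
Add 3 hours and 10 minutes layover in Haldor → 10:34 UTC.
Add 5 hours and 54 minutes leg 2 → 16:28 UTC.
Add 4 hours 35 minutes layover in Tashkent → 21:03 UTC.
Add 11 hours 53 minutes leg 3 → 08:56 UTC (Apr 19).
Add 4 hours 20 minutes layover in Vantage Point → 13:16 UTC.
Add 5 hours and 18 minutes leg 4 → 18:34 UTC.
Darwin is UTC+9:30, so local arrival = 18:34 + 9:30 = 04:04 on Apr 20.

04:04 on April 20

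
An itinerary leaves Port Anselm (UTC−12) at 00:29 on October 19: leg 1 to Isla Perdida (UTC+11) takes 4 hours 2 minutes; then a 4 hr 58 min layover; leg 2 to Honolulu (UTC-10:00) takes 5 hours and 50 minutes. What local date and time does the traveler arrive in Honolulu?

Convert departure to UTC: 00:29 + 12:00 = 12:29 UTC on Oct 19.
Add 4 hours 2 minutes leg 1 → 16:31 UTC.
Add 4 hours and 58 minutes layover in Isla Perdida → 21:29 UTC.
Add 5 hours and 50 minutes leg 2 → 03:19 UTC (Oct 20).
Honolulu is UTC−10:00, so local arrival = 03:19 − 10:00 = 17:19 on Oct 19.

17:19 on October 19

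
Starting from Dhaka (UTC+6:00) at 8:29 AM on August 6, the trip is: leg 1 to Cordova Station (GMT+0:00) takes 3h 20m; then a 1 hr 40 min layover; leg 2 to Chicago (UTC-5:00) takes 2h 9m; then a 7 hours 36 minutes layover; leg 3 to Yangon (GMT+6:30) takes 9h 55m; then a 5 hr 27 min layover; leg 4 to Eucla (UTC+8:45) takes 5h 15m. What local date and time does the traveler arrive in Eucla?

10:36 PM on Aug 7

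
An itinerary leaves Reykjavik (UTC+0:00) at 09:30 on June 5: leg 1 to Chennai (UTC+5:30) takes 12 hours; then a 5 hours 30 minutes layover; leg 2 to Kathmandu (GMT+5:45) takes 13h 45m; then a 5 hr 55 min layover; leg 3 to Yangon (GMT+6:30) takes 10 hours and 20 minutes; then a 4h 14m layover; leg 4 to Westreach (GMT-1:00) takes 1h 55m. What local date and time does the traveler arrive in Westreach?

14:09 on June 7

Reykjavik is at UTC+0, so departure is already 09:30 UTC on Jun 5.
Add 12 hours leg 1 → 21:30 UTC.
Add 5 hours 30 minutes layover in Chennai → 03:00 UTC (Jun 6).
Add 13 hours 45 minutes leg 2 → 16:45 UTC.
Add 5 hours 55 minutes layover in Kathmandu → 22:40 UTC.
Add 10 hours 20 minutes leg 3 → 09:00 UTC (Jun 7).
Add 4 hours 14 minutes layover in Yangon → 13:14 UTC.
Add 1 hour 55 minutes leg 4 → 15:09 UTC.
Westreach is UTC−1:00, so local arrival = 15:09 − 1:00 = 14:09 on Jun 7.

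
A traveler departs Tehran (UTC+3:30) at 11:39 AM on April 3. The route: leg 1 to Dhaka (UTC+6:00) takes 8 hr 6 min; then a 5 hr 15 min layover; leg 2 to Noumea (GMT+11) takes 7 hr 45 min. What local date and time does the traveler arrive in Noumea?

4:15 PM on Apr 4

Convert departure to UTC: 11:39 AM − 3:30 = 8:09 AM UTC on Apr 3.
Add 8 hours and 6 minutes leg 1 → 4:15 PM UTC.
Add 5 hours 15 minutes layover in Dhaka → 9:30 PM UTC.
Add 7 hours and 45 minutes leg 2 → 5:15 AM UTC (Apr 4).
Noumea is UTC+11:00, so local arrival = 5:15 AM + 11:00 = 4:15 PM on Apr 4.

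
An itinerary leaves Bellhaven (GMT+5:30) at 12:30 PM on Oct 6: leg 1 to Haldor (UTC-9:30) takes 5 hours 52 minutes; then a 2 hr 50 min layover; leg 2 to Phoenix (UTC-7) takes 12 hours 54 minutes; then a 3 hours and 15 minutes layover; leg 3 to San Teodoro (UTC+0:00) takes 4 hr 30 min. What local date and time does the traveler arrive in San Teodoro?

Convert departure to UTC: 12:30 PM − 5:30 = 7:00 AM UTC on Oct 6.
Add 5 hours and 52 minutes leg 1 → 12:52 PM UTC.
Add 2 hours and 50 minutes layover in Haldor → 3:42 PM UTC.
Add 12 hours 54 minutes leg 2 → 4:36 AM UTC (Oct 7).
Add 3 hours and 15 minutes layover in Phoenix → 7:51 AM UTC.
Add 4 hours and 30 minutes leg 3 → 12:21 PM UTC.
San Teodoro is UTC+0, so local arrival is the same: 12:21 PM on Oct 7.

12:21 PM on Oct 7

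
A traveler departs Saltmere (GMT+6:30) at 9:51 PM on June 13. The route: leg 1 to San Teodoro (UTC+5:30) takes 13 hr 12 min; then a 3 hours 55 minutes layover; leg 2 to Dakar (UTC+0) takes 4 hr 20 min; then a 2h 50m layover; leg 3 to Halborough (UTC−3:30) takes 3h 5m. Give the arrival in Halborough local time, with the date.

Convert departure to UTC: 9:51 PM − 6:30 = 3:21 PM UTC on Jun 13.
Add 13 hours 12 minutes leg 1 → 4:33 AM UTC (Jun 14).
Add 3 hours and 55 minutes layover in San Teodoro → 8:28 AM UTC.
Add 4 hours and 20 minutes leg 2 → 12:48 PM UTC.
Add 2 hours and 50 minutes layover in Dakar → 3:38 PM UTC.
Add 3 hours 5 minutes leg 3 → 6:43 PM UTC.
Halborough is UTC−3:30, so local arrival = 6:43 PM − 3:30 = 3:13 PM on Jun 14.

3:13 PM on June 14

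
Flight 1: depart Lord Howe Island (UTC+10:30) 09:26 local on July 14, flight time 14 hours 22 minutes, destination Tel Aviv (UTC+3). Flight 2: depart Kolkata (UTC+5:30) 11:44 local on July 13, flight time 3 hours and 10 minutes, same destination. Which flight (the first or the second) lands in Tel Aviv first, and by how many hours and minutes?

Flight 1 in UTC: 09:26 − 10:30 = 22:56 on Jul 13.
+14 hours and 22 minutes → arrive 13:18 UTC on Jul 14.
Flight 2 in UTC: 11:44 − 5:30 = 06:14 on Jul 13.
+3 hours 10 minutes → arrive 09:24 UTC on Jul 13.
Flight 2 lands earlier by 27 hours 54 minutes.

the second, by 27 hours 54 minutes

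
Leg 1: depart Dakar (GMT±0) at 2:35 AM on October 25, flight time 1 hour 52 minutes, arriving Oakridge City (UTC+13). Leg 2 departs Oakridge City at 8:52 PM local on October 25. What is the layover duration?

3 hours 25 minutes

Dakar is at UTC+0, so departure is already 2:35 AM UTC on Oct 25.
Add 1 hour 52 minutes flight time → 4:27 AM UTC.
Oakridge City is UTC+13:00, so local arrival = 4:27 AM + 13:00 = 5:27 PM on Oct 25.
Layover = 8:52 PM − 5:27 PM = 3 hours 25 minutes.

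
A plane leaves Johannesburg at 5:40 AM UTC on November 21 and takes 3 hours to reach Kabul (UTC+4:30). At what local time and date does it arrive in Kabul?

Departure is given in UTC: 5:40 AM on Nov 21.
Add 3 hours → 8:40 AM UTC.
Kabul is UTC+4:30: 8:40 AM + 4:30 = 1:10 PM on Nov 21.

1:10 PM on November 21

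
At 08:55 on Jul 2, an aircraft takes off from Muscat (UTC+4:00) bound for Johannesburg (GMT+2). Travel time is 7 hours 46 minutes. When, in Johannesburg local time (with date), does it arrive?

Convert departure to UTC: 08:55 − 4:00 = 04:55 UTC on Jul 2.
Add 7 hours 46 minutes travel time → 12:41 UTC.
Johannesburg is UTC+2:00, so local arrival = 12:41 + 2:00 = 14:41 on Jul 2.

14:41 on July 2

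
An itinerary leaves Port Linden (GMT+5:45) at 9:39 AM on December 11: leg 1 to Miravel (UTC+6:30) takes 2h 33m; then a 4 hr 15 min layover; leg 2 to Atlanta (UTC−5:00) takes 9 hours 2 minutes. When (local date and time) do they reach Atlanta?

2:44 PM on December 11

Convert departure to UTC: 9:39 AM − 5:45 = 3:54 AM UTC on Dec 11.
Add 2 hours 33 minutes leg 1 → 6:27 AM UTC.
Add 4 hours and 15 minutes layover in Miravel → 10:42 AM UTC.
Add 9 hours and 2 minutes leg 2 → 7:44 PM UTC.
Atlanta is UTC−5:00, so local arrival = 7:44 PM − 5:00 = 2:44 PM on Dec 11.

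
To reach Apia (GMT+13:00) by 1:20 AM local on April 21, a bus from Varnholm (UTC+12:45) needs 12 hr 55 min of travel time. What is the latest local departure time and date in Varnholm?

12:10 PM on April 20

Target arrival in UTC: 1:20 AM − 13:00 = 12:20 PM on Apr 20.
Subtract 12 hours 55 minutes → departure 11:25 PM UTC on Apr 19.
Varnholm is UTC+12:45: 11:25 PM + 12:45 = 12:10 PM on Apr 20.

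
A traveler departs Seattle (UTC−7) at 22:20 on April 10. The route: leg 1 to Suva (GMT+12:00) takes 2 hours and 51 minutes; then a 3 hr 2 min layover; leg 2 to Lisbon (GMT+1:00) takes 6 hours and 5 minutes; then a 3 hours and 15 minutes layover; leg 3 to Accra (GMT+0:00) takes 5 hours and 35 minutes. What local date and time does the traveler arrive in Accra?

Convert departure to UTC: 22:20 + 7:00 = 05:20 UTC on Apr 11.
Add 2 hours and 51 minutes leg 1 → 08:11 UTC.
Add 3 hours and 2 minutes layover in Suva → 11:13 UTC.
Add 6 hours 5 minutes leg 2 → 17:18 UTC.
Add 3 hours 15 minutes layover in Lisbon → 20:33 UTC.
Add 5 hours 35 minutes leg 3 → 02:08 UTC (Apr 12).
Accra is UTC+0, so local arrival is the same: 02:08 on Apr 12.

02:08 on April 12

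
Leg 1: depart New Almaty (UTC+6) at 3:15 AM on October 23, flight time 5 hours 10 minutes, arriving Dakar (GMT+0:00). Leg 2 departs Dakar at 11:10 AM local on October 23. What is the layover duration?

Convert departure to UTC: 3:15 AM − 6:00 = 9:15 PM UTC on Oct 22.
Add 5 hours 10 minutes flight time → 2:25 AM UTC (Oct 23).
Dakar is UTC+0, so local arrival is the same: 2:25 AM on Oct 23.
Layover = 11:10 AM − 2:25 AM = 8 hours 45 minutes.

8 hours 45 minutes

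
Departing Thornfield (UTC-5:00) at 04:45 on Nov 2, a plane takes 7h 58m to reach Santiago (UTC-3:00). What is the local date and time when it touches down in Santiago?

14:43 on November 2

Convert departure to UTC: 04:45 + 5:00 = 09:45 UTC on Nov 2.
Add 7 hours 58 minutes travel time → 17:43 UTC.
Santiago is UTC−3:00, so local arrival = 17:43 − 3:00 = 14:43 on Nov 2.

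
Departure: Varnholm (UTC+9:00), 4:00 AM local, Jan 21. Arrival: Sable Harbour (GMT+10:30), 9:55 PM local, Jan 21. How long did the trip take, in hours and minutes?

Departure in UTC: 4:00 AM − 9:00 = 7:00 PM on Jan 20.
Arrival in UTC: 9:55 PM − 10:30 = 11:25 AM on Jan 21.
Elapsed = 11:25 AM − 7:00 PM (+1 day) = 16 hours 25 minutes.

16 hours 25 minutes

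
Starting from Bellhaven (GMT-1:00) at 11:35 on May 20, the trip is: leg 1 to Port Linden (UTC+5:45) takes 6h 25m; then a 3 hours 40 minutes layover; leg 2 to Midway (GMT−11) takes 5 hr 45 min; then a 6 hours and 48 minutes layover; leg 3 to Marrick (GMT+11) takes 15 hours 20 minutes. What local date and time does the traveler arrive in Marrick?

13:33 on May 22

Convert departure to UTC: 11:35 + 1:00 = 12:35 UTC on May 20.
Add 6 hours 25 minutes leg 1 → 19:00 UTC.
Add 3 hours 40 minutes layover in Port Linden → 22:40 UTC.
Add 5 hours 45 minutes leg 2 → 04:25 UTC (May 21).
Add 6 hours 48 minutes layover in Midway → 11:13 UTC.
Add 15 hours and 20 minutes leg 3 → 02:33 UTC (May 22).
Marrick is UTC+11:00, so local arrival = 02:33 + 11:00 = 13:33 on May 22.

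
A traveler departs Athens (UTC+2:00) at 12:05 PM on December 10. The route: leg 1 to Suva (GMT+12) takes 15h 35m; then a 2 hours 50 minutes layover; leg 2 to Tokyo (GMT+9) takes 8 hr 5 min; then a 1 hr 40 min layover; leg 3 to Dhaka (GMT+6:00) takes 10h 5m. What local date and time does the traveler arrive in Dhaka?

6:20 AM on December 12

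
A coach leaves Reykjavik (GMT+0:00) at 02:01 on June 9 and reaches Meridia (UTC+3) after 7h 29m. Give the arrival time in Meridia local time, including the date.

12:30 on June 9

Meridia is 3:00 ahead of Reykjavik.
After 7 hours and 29 minutes it is 09:30 in Reykjavik.
Shift by the zone difference: 09:30 + 3:00 = 12:30 on Jun 9 in Meridia.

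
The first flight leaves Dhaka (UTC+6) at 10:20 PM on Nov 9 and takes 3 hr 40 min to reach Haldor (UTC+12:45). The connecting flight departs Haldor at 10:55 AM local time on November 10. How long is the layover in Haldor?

Convert departure to UTC: 10:20 PM − 6:00 = 4:20 PM UTC on Nov 9.
Add 3 hours 40 minutes flight time → 8:00 PM UTC.
Haldor is UTC+12:45, so local arrival = 8:00 PM + 12:45 = 8:45 AM on Nov 10.
Layover = 10:55 AM − 8:45 AM = 2 hours 10 minutes.

2 hours 10 minutes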